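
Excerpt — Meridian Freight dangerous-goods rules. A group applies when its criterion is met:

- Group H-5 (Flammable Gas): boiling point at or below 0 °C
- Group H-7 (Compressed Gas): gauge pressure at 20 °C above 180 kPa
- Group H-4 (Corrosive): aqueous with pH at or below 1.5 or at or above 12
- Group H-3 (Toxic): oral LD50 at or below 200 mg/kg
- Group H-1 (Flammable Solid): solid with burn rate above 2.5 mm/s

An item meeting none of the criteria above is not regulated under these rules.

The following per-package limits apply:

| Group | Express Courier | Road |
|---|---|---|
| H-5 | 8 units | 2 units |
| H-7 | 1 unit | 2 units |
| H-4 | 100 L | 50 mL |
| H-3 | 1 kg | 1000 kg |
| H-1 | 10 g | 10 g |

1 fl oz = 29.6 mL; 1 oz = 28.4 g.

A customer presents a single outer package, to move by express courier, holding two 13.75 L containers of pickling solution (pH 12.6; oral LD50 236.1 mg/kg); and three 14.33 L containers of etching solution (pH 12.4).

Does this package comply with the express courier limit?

Pickling solution: pH 12.6 ≥ 12 → Group H-4 (Corrosive).
The etching solution has pH 12.4, which is ≥ 12, so it is Group H-4 (Corrosive).
Group H-4 net quantity: (two 13.75 L containers = 27.5 L) + (three 14.33 L containers = 42.99 L) = 70.49 L.
70.49 L is within the express courier limit of 100 L for Group H-4.

Yes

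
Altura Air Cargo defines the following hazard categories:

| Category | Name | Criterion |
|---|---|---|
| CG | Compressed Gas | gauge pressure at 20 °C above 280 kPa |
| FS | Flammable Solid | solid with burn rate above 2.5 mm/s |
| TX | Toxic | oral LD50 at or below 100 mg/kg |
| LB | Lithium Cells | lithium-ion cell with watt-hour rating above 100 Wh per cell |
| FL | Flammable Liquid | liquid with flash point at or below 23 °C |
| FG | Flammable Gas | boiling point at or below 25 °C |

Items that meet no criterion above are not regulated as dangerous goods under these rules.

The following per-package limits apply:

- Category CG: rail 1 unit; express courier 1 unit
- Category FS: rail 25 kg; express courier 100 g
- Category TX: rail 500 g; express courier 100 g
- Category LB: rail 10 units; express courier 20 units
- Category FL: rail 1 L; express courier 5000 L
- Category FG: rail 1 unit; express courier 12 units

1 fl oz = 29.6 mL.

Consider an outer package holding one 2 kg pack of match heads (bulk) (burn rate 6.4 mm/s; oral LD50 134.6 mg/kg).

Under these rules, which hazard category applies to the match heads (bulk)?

Match heads (bulk): burn rate 6.4 mm/s > 2.5 mm/s → Category FS (Flammable Solid).

Category FS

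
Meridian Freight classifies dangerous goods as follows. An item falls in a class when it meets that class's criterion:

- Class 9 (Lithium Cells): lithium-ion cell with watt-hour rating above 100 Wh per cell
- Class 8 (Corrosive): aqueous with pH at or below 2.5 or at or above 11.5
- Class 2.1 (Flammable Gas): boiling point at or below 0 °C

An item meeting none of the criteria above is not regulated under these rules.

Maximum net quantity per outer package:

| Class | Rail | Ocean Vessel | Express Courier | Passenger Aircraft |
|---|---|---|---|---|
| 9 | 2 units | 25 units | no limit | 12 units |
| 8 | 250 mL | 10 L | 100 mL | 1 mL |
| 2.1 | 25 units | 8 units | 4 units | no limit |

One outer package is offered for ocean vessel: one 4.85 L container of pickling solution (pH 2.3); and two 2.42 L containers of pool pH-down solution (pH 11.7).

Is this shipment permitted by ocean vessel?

Yes

With pH 2.3 (≤ 2.5), the pickling solution falls in Class 8.
The pool pH-down solution has pH 11.7, which is ≥ 11.5, so it is Class 8 (Corrosive).
Total Class 8: 4.85 L + (two 2.42 L containers = 4.84 L) = 9.69 L.
9.69 L is within the ocean vessel limit of 10 L for Class 8.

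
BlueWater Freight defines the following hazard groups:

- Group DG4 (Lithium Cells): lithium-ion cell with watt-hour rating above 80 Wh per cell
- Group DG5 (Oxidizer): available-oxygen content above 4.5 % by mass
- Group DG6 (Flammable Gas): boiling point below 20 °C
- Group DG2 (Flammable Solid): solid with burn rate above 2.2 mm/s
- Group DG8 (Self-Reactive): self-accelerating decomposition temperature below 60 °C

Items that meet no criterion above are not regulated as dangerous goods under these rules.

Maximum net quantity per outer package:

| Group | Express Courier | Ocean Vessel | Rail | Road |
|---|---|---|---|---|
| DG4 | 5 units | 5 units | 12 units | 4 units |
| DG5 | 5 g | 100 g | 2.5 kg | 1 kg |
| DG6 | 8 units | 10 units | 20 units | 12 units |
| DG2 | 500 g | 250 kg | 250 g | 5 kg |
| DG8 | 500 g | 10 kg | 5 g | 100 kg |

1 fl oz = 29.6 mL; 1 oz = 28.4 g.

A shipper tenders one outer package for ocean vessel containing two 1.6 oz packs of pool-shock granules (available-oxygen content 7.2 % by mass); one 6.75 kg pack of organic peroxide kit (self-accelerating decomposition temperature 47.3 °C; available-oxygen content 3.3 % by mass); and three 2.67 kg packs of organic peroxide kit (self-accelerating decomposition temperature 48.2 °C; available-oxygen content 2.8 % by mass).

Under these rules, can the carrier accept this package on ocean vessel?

No

With available-oxygen content 7.2 % by mass (> 4.5 % by mass), the pool-shock granules fall in Group DG5.
With self-accelerating decomposition temperature 47.3 °C (< 60 °C), the organic peroxide kit falls in Group DG8.
The organic peroxide kit has self-accelerating decomposition temperature 48.2 °C, which is < 60 °C, so it is Group DG8 (Self-Reactive).
Group DG8 net quantity: 6.75 kg + (three 2.67 kg packs = 8.01 kg) = 14.76 kg.
14.76 kg > 10 kg (ocean vessel limit, Group DG8) — over the limit.
Group DG5 quantity: two 1.6 oz packs = 90.88 g.
90.88 g ≤ 100 g (ocean vessel limit, Group DG5) — within limit.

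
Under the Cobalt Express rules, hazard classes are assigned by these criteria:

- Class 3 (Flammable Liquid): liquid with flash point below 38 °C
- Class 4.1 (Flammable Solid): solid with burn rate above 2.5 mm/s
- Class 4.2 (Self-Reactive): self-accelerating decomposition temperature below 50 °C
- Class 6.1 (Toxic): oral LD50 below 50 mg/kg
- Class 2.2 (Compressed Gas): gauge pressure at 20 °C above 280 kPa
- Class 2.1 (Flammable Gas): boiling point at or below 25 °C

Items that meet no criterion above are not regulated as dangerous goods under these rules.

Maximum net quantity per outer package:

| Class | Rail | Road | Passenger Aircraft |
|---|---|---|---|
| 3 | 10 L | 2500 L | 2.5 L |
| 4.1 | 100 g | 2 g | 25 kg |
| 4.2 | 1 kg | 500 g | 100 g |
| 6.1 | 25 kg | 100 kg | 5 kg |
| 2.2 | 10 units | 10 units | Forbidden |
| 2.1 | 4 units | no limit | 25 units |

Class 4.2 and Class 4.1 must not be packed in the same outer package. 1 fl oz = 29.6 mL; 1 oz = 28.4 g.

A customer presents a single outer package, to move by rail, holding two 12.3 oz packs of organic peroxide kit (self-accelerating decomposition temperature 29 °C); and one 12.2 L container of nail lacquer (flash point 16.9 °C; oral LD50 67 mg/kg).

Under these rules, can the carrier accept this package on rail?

No

Self-accelerating decomposition temperature 29 °C meets the Class 4.2 criterion (Self-Reactive), so the organic peroxide kit is Class 4.2.
Nail lacquer: flash point 16.9 °C < 38 °C → Class 3 (Flammable Liquid).
Class 4.2 quantity: two 12.3 oz packs = 698.64 g.
698.64 g is within the rail limit of 1 kg for Class 4.2.
Class 3 quantity: 12.2 L.
That exceeds the Class 3 rail limit of 10 L.
The segregation rule (Class 4.2 with Class 4.1) does not apply to Class 4.2 with Class 3.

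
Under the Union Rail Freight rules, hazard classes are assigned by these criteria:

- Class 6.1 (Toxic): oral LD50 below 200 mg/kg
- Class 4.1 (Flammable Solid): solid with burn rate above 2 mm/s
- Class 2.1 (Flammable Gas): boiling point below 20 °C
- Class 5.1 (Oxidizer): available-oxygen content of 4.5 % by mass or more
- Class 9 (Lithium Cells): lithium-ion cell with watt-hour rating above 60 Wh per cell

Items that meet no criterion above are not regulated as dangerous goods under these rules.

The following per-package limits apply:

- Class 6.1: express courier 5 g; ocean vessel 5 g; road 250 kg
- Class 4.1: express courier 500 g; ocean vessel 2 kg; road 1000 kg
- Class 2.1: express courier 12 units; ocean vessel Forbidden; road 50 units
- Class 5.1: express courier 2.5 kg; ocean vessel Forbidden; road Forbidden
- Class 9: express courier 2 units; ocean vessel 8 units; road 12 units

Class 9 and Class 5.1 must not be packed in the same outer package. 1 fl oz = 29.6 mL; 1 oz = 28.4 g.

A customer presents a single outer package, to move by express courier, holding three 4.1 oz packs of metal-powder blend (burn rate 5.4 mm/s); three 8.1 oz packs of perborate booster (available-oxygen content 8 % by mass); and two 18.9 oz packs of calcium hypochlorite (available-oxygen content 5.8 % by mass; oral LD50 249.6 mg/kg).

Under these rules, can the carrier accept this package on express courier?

Yes

With burn rate 5.4 mm/s (> 2 mm/s), the metal-powder blend falls in Class 4.1.
The perborate booster has available-oxygen content 8 % by mass, which is ≥ 4.5 % by mass, so it is Class 5.1 (Oxidizer).
Calcium hypochlorite: available-oxygen content 5.8 % by mass ≥ 4.5 % by mass → Class 5.1 (Oxidizer).
Total Class 5.1: (three 8.1 oz packs = 690.12 g) + (two 18.9 oz packs = 1073.52 g) = 1763.64 g.
1763.64 g ≤ 2.5 kg (express courier limit, Class 5.1) — within limit.
Class 4.1 quantity: three 4.1 oz packs = 349.32 g.
349.32 g is within the express courier limit of 500 g for Class 4.1.
The segregation rule (Class 9 with Class 5.1) does not apply to Class 5.1 with Class 4.1.
Every hazard class is within its express courier limit and no segregation rule is violated.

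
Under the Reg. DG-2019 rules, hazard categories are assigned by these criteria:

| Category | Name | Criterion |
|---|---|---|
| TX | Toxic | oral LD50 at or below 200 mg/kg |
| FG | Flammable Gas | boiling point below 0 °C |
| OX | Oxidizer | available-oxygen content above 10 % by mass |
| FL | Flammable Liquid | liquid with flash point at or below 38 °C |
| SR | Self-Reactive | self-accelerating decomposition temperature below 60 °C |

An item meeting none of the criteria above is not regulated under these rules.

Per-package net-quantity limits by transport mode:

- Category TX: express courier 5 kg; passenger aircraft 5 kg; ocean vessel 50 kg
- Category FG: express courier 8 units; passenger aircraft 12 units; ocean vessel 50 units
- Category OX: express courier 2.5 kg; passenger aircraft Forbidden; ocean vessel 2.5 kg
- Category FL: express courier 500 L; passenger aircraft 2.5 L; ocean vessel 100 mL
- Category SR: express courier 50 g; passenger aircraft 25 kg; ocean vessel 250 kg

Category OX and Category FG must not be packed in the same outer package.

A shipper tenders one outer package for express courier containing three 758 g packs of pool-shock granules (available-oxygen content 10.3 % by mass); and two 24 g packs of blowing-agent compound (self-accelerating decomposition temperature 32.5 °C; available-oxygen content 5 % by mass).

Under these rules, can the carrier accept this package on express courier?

Yes

The pool-shock granules have available-oxygen content 10.3 % by mass, which is > 10 % by mass, so they are Category OX (Oxidizer).
Self-accelerating decomposition temperature 32.5 °C meets the Category SR criterion (Self-Reactive), so the blowing-agent compound is Category SR.
Category OX quantity: three 758 g packs = 2.274 kg.
2.274 kg ≤ 2.5 kg (express courier limit, Category OX) — within limit.
Category SR quantity: two 24 g packs = 48 g.
48 g ≤ 50 g (express courier limit, Category SR) — within limit.
The segregation rule (Category OX with Category FG) does not apply to Category OX with Category SR.
Every hazard category is within its express courier limit and no segregation rule is violated.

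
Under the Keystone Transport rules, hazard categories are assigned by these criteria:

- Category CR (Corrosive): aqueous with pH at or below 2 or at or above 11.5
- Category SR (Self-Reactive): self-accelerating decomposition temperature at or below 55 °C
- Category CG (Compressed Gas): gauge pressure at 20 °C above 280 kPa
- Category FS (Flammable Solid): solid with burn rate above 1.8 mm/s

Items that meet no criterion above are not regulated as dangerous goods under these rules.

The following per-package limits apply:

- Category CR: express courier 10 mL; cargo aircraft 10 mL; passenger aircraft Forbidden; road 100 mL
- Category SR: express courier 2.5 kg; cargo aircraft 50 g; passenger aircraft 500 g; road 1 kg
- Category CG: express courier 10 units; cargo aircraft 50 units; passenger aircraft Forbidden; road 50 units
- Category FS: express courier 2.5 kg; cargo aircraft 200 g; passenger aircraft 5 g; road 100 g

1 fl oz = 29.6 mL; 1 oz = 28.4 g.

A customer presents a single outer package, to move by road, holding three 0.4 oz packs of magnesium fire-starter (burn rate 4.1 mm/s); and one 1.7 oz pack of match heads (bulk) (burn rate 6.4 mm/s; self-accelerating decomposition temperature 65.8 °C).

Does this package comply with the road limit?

With burn rate 4.1 mm/s (> 1.8 mm/s), the magnesium fire-starter falls in Category FS.
Burn rate 6.4 mm/s meets the Category FS criterion (Flammable Solid), so the match heads (bulk) are Category FS.
Category FS net quantity: (three 0.4 oz packs = 34.08 g) + (one 1.7 oz pack = 48.28 g) = 82.36 g.
82.36 g ≤ 100 g (road limit, Category FS) — within limit.

Yes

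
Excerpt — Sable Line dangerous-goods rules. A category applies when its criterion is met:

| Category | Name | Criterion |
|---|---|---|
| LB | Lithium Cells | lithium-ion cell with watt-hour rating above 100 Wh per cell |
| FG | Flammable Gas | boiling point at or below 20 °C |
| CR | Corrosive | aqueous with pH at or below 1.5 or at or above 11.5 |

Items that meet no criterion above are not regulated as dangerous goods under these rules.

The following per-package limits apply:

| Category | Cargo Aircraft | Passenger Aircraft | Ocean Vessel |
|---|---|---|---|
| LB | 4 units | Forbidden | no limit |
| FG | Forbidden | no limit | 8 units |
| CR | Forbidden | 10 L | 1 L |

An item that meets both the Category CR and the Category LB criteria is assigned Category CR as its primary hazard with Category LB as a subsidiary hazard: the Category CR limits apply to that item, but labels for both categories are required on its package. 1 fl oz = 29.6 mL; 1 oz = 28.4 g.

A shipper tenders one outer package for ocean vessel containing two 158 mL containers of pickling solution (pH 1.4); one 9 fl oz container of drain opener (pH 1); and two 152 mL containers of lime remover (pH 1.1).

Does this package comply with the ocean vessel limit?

Yes

The pickling solution has pH 1.4, which is ≤ 1.5, so it is Category CR (Corrosive).
Drain opener: pH 1 ≤ 1.5 → Category CR (Corrosive).
Lime remover: pH 1.1 ≤ 1.5 → Category CR (Corrosive).
Category CR net quantity: (two 158 mL containers = 316 mL) + (one 9 fl oz container = 266.4 mL) + (two 152 mL containers = 304 mL) = 886.4 mL.
886.4 mL ≤ 1 L (ocean vessel limit, Category CR) — within limit.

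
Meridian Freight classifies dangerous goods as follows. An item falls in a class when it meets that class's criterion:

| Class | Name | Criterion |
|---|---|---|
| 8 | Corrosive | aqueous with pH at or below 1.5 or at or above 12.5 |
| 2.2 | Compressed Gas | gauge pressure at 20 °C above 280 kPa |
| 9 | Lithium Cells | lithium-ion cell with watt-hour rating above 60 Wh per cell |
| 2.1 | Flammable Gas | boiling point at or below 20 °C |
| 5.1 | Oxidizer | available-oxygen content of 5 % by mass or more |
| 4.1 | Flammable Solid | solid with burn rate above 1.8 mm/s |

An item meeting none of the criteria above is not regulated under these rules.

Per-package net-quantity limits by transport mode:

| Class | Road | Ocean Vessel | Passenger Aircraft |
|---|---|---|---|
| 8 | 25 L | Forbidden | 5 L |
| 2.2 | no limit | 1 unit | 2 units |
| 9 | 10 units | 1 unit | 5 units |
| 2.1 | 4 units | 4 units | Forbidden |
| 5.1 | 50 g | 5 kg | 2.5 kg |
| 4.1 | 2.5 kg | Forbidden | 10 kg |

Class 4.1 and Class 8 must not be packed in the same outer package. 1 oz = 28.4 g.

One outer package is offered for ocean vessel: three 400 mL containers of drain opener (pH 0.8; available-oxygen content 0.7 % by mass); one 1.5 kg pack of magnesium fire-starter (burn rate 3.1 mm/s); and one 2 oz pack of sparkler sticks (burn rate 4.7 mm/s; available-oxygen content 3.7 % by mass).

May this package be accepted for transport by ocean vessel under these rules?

No

With pH 0.8 (≤ 1.5), the drain opener falls in Class 8.
Burn rate 3.1 mm/s meets the Class 4.1 criterion (Flammable Solid), so the magnesium fire-starter is Class 4.1.
The sparkler sticks have burn rate 4.7 mm/s, which is > 1.8 mm/s, so they are Class 4.1 (Flammable Solid).
Class 4.1 net quantity: 1.5 kg + (one 2 oz pack = 56.8 g) = 1556.8 g.
By ocean vessel, Class 4.1 is Forbidden regardless of quantity.
Class 8 quantity: three 400 mL containers = 1.2 L.
Class 8 is Forbidden by ocean vessel.
Class 4.1 and Class 8 may not share an outer package.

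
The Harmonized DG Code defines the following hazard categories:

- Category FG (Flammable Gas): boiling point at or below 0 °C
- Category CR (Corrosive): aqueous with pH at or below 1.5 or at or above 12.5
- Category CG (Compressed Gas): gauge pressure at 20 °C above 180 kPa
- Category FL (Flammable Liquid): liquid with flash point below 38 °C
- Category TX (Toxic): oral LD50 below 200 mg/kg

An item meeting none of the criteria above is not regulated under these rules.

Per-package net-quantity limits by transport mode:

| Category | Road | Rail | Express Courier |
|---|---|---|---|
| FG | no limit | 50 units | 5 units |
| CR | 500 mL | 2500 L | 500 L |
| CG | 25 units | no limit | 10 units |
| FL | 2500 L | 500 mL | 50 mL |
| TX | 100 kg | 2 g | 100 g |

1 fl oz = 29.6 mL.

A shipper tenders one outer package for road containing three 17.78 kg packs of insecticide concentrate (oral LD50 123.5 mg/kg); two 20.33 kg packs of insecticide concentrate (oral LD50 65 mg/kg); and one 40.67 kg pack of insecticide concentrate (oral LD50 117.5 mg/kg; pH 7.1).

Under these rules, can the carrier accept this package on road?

The insecticide concentrate has oral LD50 123.5 mg/kg, which is < 200 mg/kg, so it is Category TX (Toxic).
Insecticide concentrate: oral LD50 65 mg/kg < 200 mg/kg → Category TX (Toxic).
The insecticide concentrate has oral LD50 117.5 mg/kg, which is < 200 mg/kg, so it is Category TX (Toxic).
Total Category TX: (three 17.78 kg packs = 53.34 kg) + (two 20.33 kg packs = 40.66 kg) + 40.67 kg = 134.67 kg.
134.67 kg exceeds the road limit of 100 kg for Category TX.

No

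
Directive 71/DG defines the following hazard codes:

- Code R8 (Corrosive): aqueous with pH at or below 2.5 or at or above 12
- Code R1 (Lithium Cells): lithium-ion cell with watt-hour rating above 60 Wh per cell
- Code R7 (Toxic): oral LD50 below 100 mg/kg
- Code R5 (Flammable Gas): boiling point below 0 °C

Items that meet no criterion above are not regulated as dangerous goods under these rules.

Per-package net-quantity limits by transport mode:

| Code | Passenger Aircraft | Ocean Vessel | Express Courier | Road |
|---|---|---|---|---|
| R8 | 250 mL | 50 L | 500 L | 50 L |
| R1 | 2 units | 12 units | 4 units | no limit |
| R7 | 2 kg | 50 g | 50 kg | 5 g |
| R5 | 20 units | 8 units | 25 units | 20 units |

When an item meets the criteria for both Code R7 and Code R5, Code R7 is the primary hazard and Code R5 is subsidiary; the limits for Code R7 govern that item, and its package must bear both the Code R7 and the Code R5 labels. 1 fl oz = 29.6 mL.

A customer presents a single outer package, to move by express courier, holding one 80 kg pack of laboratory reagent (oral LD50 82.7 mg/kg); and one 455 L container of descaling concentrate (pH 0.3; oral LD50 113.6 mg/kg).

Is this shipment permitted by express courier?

No

Laboratory reagent: oral LD50 82.7 mg/kg < 100 mg/kg → Code R7 (Toxic).
With pH 0.3 (≤ 2.5), the descaling concentrate falls in Code R8.
Code R8 quantity: 455 L.
455 L is within the express courier limit of 500 L for Code R8.
Code R7 quantity: 80 kg.
80 kg > 50 kg (express courier limit, Code R7) — over the limit.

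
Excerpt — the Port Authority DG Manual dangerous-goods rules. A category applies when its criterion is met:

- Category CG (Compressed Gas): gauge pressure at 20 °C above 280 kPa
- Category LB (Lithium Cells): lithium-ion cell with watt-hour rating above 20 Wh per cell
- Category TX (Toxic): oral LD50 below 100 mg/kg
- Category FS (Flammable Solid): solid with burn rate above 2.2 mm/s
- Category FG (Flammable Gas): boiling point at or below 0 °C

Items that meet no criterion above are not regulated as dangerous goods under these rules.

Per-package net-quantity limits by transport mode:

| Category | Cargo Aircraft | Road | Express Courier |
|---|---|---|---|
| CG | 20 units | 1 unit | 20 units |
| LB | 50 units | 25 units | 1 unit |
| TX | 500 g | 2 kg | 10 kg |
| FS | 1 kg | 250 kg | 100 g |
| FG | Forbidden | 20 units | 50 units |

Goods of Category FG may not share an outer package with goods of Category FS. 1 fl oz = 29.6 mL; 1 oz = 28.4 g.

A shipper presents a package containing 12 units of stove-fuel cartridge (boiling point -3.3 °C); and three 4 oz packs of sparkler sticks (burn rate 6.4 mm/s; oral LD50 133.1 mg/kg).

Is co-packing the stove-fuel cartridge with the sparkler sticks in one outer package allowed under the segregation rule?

No

Boiling point -3.3 °C meets the Category FG criterion (Flammable Gas), so the stove-fuel cartridge is Category FG.
Burn rate 6.4 mm/s meets the Category FS criterion (Flammable Solid), so the sparkler sticks are Category FS.
Category FG and Category FS may not share an outer package.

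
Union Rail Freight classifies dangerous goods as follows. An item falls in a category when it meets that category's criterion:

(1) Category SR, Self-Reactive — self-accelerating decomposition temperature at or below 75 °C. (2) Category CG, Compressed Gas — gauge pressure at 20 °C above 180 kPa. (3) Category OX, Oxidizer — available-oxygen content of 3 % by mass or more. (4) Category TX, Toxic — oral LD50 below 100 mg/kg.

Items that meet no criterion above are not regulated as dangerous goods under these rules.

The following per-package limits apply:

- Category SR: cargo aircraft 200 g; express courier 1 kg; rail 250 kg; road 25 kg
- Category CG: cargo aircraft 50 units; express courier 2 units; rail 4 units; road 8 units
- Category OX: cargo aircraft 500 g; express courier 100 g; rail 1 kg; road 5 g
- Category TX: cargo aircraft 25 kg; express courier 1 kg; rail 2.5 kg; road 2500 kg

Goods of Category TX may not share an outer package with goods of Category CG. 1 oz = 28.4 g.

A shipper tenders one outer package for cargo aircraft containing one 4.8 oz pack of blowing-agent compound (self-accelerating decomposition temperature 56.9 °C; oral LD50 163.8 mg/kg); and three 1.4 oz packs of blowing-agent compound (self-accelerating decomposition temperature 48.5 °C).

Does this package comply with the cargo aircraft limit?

No

Blowing-agent compound: self-accelerating decomposition temperature 56.9 °C ≤ 75 °C → Category SR (Self-Reactive).
Blowing-agent compound: self-accelerating decomposition temperature 48.5 °C ≤ 75 °C → Category SR (Self-Reactive).
Category SR net quantity: (one 4.8 oz pack = 136.32 g) + (three 1.4 oz packs = 119.28 g) = 255.6 g.
That exceeds the Category SR cargo aircraft limit of 200 g.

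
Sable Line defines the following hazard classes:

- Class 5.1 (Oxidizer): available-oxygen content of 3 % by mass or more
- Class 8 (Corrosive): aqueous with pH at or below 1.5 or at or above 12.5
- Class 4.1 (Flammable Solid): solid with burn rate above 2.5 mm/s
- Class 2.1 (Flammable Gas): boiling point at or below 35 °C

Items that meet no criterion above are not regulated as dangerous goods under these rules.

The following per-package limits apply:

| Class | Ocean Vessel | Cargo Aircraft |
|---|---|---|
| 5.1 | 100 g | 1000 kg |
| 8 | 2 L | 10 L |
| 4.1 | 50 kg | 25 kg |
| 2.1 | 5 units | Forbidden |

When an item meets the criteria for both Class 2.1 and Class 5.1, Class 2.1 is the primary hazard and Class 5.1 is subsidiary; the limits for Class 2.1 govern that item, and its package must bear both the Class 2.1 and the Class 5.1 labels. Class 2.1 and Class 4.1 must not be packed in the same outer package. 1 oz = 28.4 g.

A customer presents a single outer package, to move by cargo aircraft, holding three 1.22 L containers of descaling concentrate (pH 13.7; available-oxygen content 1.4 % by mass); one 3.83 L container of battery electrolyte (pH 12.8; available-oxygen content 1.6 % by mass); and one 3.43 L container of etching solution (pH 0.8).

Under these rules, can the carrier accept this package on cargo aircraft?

No

The descaling concentrate has pH 13.7, which is ≥ 12.5, so it is Class 8 (Corrosive).
The battery electrolyte has pH 12.8, which is ≥ 12.5, so it is Class 8 (Corrosive).
Etching solution: pH 0.8 ≤ 1.5 → Class 8 (Corrosive).
Total Class 8: (three 1.22 L containers = 3.66 L) + 3.83 L + 3.43 L = 10.92 L.
That exceeds the Class 8 cargo aircraft limit of 10 L.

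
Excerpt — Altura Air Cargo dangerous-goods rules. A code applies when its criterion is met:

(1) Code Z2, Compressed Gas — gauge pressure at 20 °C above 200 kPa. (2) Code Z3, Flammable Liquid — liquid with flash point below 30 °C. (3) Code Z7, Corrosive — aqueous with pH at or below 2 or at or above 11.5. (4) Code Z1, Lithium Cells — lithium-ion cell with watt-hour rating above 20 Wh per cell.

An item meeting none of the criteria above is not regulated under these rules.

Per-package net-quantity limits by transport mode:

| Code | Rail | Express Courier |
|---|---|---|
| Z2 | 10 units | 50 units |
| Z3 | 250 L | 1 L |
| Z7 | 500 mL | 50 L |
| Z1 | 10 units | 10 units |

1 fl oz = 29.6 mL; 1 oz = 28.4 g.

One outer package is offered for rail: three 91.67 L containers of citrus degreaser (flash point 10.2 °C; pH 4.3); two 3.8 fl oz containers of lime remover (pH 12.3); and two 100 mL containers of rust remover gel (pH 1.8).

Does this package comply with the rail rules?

With flash point 10.2 °C (< 30 °C), the citrus degreaser falls in Code Z3.
Lime remover: pH 12.3 ≥ 11.5 → Code Z7 (Corrosive).
Rust remover gel: pH 1.8 ≤ 2 → Code Z7 (Corrosive).
Code Z3 quantity: three 91.67 L containers = 275.01 L.
275.01 L > 250 L (rail limit, Code Z3) — over the limit.
Code Z7 net quantity: (two 3.8 fl oz containers = 224.96 mL) + (two 100 mL containers = 200 mL) = 424.96 mL.
That is within the Code Z7 rail limit of 500 mL.

No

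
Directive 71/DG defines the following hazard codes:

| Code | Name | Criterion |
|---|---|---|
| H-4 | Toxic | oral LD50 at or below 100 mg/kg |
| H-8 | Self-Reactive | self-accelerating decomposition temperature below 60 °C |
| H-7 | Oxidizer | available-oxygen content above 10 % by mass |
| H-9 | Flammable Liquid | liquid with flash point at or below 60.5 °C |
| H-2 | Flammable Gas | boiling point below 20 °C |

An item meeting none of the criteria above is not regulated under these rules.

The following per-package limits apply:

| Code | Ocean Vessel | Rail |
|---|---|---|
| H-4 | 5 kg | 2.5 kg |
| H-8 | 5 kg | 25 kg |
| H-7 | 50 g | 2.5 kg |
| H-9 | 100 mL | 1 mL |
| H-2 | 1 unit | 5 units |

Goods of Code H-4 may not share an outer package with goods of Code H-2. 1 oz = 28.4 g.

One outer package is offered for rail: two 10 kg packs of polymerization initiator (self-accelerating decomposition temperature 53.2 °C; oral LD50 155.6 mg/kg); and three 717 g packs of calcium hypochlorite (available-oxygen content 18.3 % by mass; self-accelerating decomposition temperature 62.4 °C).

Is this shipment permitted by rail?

Yes

The polymerization initiator has self-accelerating decomposition temperature 53.2 °C, which is < 60 °C, so it is Code H-8 (Self-Reactive).
Available-oxygen content 18.3 % by mass meets the Code H-7 criterion (Oxidizer), so the calcium hypochlorite is Code H-7.
Code H-7 quantity: three 717 g packs = 2.151 kg.
That is within the Code H-7 rail limit of 2.5 kg.
Code H-8 quantity: two 10 kg packs = 20 kg.
That is within the Code H-8 rail limit of 25 kg.
The segregation rule (Code H-4 with Code H-2) does not apply to Code H-7 with Code H-8.
Every hazard code is within its rail limit and no segregation rule is violated.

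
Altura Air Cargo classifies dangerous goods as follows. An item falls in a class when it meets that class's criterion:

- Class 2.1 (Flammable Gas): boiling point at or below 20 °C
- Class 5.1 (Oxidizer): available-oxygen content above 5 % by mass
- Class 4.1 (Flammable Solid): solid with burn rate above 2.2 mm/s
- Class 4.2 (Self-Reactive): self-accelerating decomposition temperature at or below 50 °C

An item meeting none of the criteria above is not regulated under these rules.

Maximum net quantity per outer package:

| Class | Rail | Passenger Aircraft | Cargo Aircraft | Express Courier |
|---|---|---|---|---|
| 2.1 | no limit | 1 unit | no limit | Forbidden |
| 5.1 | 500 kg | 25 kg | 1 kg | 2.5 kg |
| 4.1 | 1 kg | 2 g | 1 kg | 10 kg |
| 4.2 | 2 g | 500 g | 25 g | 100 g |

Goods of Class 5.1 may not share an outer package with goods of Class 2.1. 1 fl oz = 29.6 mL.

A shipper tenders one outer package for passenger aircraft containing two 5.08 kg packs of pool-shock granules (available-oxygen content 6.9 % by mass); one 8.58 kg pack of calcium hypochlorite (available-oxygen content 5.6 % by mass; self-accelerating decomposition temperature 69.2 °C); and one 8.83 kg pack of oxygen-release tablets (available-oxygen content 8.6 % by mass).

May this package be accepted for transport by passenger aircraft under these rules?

No

Pool-shock granules: available-oxygen content 6.9 % by mass > 5 % by mass → Class 5.1 (Oxidizer).
Calcium hypochlorite: available-oxygen content 5.6 % by mass > 5 % by mass → Class 5.1 (Oxidizer).
Oxygen-release tablets: available-oxygen content 8.6 % by mass > 5 % by mass → Class 5.1 (Oxidizer).
Class 5.1 net quantity: (two 5.08 kg packs = 10.16 kg) + 8.58 kg + 8.83 kg = 27.57 kg.
27.57 kg > 25 kg (passenger aircraft limit, Class 5.1) — over the limit.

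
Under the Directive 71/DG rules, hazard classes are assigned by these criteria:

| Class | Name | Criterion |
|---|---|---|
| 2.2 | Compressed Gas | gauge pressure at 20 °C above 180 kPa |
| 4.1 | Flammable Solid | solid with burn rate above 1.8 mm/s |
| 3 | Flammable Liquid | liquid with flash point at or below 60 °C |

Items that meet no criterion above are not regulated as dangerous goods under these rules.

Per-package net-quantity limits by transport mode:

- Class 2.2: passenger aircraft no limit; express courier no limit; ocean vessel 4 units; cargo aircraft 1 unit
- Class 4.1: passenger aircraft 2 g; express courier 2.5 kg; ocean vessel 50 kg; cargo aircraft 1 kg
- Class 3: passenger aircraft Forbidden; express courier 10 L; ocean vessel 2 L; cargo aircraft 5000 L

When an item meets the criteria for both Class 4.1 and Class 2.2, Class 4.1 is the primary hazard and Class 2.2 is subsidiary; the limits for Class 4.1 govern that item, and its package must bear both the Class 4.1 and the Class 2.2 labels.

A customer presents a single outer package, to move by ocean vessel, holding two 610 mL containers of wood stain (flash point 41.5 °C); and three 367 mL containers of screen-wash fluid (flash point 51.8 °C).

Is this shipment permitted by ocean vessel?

Wood stain: flash point 41.5 °C ≤ 60 °C → Class 3 (Flammable Liquid).
Screen-wash fluid: flash point 51.8 °C ≤ 60 °C → Class 3 (Flammable Liquid).
Class 3 net quantity: (two 610 mL containers = 1.22 L) + (three 367 mL containers = 1.101 L) = 2.321 L.
That exceeds the Class 3 ocean vessel limit of 2 L.

No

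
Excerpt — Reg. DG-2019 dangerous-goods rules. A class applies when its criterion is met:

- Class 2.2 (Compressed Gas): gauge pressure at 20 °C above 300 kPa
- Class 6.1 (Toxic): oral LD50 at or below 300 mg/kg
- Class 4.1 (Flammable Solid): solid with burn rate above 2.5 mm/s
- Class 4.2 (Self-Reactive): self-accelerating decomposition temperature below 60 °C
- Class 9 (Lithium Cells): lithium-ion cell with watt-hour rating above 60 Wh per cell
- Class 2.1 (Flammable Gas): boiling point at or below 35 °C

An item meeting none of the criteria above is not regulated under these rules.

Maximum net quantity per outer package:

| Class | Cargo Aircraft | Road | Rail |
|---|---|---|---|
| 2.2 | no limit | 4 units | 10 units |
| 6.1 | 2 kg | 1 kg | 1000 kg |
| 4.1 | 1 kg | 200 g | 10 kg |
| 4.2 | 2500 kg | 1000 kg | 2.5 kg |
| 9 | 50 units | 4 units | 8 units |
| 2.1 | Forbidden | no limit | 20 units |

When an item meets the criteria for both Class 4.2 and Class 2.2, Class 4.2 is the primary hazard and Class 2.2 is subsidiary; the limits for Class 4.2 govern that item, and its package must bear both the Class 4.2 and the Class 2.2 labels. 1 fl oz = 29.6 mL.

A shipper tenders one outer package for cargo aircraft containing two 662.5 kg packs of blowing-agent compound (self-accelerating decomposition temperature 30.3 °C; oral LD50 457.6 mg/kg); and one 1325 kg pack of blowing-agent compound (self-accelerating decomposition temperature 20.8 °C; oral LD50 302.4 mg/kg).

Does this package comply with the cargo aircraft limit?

With self-accelerating decomposition temperature 30.3 °C (< 60 °C), the blowing-agent compound falls in Class 4.2.
The blowing-agent compound has self-accelerating decomposition temperature 20.8 °C, which is < 60 °C, so it is Class 4.2 (Self-Reactive).
Total Class 4.2: (two 662.5 kg packs = 1325 kg) + 1325 kg = 2650 kg.
That exceeds the Class 4.2 cargo aircraft limit of 2500 kg.

No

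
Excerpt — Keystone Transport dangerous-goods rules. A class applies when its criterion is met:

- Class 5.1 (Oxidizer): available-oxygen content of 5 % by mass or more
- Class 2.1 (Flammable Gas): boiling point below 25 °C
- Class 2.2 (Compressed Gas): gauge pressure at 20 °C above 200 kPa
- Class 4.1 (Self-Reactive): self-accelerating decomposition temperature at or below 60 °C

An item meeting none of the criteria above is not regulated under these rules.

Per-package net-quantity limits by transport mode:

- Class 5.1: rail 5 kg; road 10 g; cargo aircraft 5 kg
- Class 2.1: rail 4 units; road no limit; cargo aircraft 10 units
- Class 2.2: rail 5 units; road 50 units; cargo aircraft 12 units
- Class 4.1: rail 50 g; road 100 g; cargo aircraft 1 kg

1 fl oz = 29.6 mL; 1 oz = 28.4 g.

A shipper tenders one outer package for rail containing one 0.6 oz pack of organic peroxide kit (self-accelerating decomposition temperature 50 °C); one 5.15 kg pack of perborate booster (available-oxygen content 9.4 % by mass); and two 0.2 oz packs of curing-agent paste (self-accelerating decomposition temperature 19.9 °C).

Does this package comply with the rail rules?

The organic peroxide kit has self-accelerating decomposition temperature 50 °C, which is ≤ 60 °C, so it is Class 4.1 (Self-Reactive).
Perborate booster: available-oxygen content 9.4 % by mass ≥ 5 % by mass → Class 5.1 (Oxidizer).
Self-accelerating decomposition temperature 19.9 °C meets the Class 4.1 criterion (Self-Reactive), so the curing-agent paste is Class 4.1.
Class 5.1 quantity: 5.15 kg.
5.15 kg > 5 kg (rail limit, Class 5.1) — over the limit.
Class 4.1 net quantity: (one 0.6 oz pack = 17.04 g) + (two 0.2 oz packs = 11.36 g) = 28.4 g.
28.4 g is within the rail limit of 50 g for Class 4.1.

No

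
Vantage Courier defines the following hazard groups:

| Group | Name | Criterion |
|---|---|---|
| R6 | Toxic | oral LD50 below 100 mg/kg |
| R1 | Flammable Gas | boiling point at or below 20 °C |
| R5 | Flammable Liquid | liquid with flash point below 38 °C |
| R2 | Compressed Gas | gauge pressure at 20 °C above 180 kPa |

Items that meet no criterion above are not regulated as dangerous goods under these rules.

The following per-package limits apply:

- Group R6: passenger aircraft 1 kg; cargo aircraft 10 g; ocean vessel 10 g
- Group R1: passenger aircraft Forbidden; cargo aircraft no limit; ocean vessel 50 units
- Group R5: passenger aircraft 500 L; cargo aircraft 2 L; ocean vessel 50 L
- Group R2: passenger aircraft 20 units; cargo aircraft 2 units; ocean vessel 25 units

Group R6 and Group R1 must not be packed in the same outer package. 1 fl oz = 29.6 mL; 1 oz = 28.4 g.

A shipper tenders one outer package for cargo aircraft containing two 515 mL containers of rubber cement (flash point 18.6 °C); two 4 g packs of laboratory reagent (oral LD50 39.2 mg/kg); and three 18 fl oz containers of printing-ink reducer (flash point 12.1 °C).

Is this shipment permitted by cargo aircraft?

The rubber cement has flash point 18.6 °C, which is < 38 °C, so it is Group R5 (Flammable Liquid).
Laboratory reagent: oral LD50 39.2 mg/kg < 100 mg/kg → Group R6 (Toxic).
Printing-ink reducer: flash point 12.1 °C < 38 °C → Group R5 (Flammable Liquid).
Group R5 net quantity: (two 515 mL containers = 1.03 L) + (three 18 fl oz containers = 1598.4 mL) = 2628.4 mL.
That exceeds the Group R5 cargo aircraft limit of 2 L.
Group R6 quantity: two 4 g packs = 8 g.
That is within the Group R6 cargo aircraft limit of 10 g.
The segregation rule (Group R6 with Group R1) does not apply to Group R5 with Group R6.

No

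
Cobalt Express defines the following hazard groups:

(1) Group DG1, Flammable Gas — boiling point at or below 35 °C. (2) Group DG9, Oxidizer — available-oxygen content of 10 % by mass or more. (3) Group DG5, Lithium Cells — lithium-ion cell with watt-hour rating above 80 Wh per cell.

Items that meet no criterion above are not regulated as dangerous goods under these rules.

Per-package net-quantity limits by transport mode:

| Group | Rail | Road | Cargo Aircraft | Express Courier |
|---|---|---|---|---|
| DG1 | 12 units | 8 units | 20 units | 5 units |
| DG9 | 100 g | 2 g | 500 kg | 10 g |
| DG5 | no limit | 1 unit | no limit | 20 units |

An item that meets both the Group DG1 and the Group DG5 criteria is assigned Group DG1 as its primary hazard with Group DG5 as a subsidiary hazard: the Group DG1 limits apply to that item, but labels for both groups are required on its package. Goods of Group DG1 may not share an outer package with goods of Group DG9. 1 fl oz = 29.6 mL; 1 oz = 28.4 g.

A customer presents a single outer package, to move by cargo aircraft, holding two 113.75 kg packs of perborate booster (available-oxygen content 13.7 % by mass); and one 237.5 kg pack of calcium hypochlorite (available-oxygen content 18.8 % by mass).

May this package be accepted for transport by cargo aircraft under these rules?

Yes

With available-oxygen content 13.7 % by mass (≥ 10 % by mass), the perborate booster falls in Group DG9.
The calcium hypochlorite has available-oxygen content 18.8 % by mass, which is ≥ 10 % by mass, so it is Group DG9 (Oxidizer).
Total Group DG9: (two 113.75 kg packs = 227.5 kg) + 237.5 kg = 465 kg.
That is within the Group DG9 cargo aircraft limit of 500 kg.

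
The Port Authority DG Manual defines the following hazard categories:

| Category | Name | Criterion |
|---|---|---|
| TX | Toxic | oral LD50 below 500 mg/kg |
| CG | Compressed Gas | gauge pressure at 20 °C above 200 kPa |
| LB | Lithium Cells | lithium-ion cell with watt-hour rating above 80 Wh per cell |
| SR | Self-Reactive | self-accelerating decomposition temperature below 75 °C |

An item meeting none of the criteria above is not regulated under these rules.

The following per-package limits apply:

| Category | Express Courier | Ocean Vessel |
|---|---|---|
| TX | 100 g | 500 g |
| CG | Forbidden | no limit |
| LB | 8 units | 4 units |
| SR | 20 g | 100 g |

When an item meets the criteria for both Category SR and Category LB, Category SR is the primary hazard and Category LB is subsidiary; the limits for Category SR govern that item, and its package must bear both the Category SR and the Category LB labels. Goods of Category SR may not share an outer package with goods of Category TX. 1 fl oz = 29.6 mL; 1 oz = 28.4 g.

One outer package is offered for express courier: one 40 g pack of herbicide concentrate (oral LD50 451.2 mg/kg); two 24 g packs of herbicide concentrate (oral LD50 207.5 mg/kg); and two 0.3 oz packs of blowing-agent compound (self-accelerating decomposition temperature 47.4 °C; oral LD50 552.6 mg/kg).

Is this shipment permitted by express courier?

No

Oral LD50 451.2 mg/kg meets the Category TX criterion (Toxic), so the herbicide concentrate is Category TX.
Herbicide concentrate: oral LD50 207.5 mg/kg < 500 mg/kg → Category TX (Toxic).
The blowing-agent compound has self-accelerating decomposition temperature 47.4 °C, which is < 75 °C, so it is Category SR (Self-Reactive).
Category SR quantity: two 0.3 oz packs = 17.04 g.
17.04 g ≤ 20 g (express courier limit, Category SR) — within limit.
Total Category TX: 40 g + (two 24 g packs = 48 g) = 88 g.
88 g is within the express courier limit of 100 g for Category TX.
Category SR and Category TX may not share an outer package.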